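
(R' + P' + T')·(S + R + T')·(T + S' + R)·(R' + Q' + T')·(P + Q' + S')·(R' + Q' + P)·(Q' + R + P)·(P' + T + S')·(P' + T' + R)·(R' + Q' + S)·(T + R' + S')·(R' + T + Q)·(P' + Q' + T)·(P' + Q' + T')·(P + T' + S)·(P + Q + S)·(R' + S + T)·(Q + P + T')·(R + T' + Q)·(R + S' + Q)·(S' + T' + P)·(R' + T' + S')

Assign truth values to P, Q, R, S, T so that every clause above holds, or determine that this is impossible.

Case R = 0:
Case S = 0:
(T') alone gives T = 0.
Case Q = 0:
(P) alone gives P = 1.
This assignment satisfies each clause.

P ↦ 1, Q ↦ 0, R ↦ 0, S ↦ 0, T ↦ 0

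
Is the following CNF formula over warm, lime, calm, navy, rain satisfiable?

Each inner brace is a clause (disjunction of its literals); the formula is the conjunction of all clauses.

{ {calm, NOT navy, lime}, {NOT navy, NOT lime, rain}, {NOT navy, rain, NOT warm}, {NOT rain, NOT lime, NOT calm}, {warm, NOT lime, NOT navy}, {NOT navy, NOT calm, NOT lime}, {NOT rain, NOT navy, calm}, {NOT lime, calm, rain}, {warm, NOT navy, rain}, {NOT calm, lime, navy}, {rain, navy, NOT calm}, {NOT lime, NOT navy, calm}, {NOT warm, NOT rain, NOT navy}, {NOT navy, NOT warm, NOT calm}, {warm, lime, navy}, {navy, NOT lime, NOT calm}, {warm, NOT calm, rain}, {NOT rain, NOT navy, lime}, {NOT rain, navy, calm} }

Branch on calm: set calm = false.
Branch on navy: set navy = false.
From the singleton clause (NOT rain), rain = false.
From the singleton clause (NOT lime), lime = false.
From the singleton clause (warm), warm = true.
All clauses are satisfied.
A satisfying assignment: warm ↦ true; lime ↦ false; calm ↦ false; navy ↦ false; rain ↦ false.

Yes, satisfiable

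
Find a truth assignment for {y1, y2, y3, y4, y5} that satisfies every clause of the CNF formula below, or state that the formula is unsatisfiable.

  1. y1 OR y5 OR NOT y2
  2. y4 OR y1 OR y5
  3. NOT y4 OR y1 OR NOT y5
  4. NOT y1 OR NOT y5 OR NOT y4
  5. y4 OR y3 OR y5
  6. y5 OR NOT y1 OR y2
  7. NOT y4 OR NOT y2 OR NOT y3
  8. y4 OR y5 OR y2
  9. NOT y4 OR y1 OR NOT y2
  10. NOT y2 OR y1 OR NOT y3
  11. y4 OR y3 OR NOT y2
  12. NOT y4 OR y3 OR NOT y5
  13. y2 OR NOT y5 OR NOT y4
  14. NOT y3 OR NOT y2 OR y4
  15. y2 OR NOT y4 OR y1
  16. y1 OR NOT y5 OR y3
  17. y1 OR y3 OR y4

y1: false; y2: false; y3: true; y4: false; y5: true

Case y1 = false:
Case y5 = true:
The clause (NOT y4) is unit, so y4 = false.
The clause (y3) is unit, so y3 = true.
The clause (NOT y2) is unit, so y2 = false.
This assignment satisfies each clause.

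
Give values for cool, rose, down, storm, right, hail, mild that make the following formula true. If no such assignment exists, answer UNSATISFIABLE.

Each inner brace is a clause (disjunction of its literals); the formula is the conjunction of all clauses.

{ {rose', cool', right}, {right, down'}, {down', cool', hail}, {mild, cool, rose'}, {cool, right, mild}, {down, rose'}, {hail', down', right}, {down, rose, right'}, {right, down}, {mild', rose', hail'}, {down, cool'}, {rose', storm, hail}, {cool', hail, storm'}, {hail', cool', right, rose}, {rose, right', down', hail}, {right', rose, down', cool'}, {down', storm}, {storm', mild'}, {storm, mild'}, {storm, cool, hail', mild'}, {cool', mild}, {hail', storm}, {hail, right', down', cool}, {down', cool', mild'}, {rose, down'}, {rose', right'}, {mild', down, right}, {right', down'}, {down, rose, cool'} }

UNSATISFIABLE

Try right = 1.
Unit clause (rose') forces rose = 0.
Unit clause (down) forces down = 1.
That conflicts with the unit clause (down').
So right must be the other value — set right = 0.
Unit clause (down') forces down = 0.
That conflicts with the unit clause (down).
Neither right = 1 nor right = 0 works.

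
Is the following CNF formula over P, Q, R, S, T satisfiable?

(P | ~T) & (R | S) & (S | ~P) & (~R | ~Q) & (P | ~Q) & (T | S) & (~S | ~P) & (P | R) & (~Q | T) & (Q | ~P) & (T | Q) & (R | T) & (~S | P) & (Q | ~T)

No, unsatisfiable

Case P = 1:
(S) alone gives S = 1.
That conflicts with the unit clause (~S).
Undo P and try P = 0.
(~T) alone gives T = 0.
(~Q) alone gives Q = 0.
That conflicts with the unit clause (Q).
Both values of P lead to a conflict.
No assignment satisfies every clause.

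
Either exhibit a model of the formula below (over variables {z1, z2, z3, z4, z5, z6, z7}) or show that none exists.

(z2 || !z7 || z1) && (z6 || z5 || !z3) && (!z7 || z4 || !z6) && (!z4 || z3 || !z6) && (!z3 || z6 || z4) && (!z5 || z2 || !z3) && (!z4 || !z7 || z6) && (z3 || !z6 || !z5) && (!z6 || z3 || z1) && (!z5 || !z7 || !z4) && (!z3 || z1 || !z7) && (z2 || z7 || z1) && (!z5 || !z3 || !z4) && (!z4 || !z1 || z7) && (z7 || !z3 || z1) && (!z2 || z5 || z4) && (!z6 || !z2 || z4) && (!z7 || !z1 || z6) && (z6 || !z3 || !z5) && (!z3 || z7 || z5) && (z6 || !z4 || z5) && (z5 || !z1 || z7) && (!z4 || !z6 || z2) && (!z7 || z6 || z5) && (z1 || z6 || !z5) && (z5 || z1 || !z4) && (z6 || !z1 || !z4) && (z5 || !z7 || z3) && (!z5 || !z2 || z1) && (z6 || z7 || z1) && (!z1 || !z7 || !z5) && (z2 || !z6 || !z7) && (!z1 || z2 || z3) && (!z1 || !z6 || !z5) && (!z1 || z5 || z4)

z1: true, z2: true, z3: false, z4: false, z5: true, z6: false, z7: false

Suppose z2 = true.
Suppose z5 = true.
From the singleton clause (z1), z1 = true.
From the singleton clause (!z7), z7 = false.
From the singleton clause (!z4), z4 = false.
From the singleton clause (!z6), z6 = false.
From the singleton clause (!z3), z3 = false.
All clauses are satisfied.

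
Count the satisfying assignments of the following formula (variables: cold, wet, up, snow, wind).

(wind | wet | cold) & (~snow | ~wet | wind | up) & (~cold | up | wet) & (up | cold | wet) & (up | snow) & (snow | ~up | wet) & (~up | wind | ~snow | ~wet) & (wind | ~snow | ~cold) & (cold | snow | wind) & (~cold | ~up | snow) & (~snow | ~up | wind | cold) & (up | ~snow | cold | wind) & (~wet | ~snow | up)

There are 2^5 = 32 truth assignments over (cold, wet, up, snow, wind).
Split on wind. With wind = 1, the clauses containing wind are satisfied and ~wind drops from the rest; 5 of the 2^4 = 16 assignments to the other variables satisfy what remains.
With wind = 0, by the same count on the reduced clause set, 0 assignments work.
(One model: cold=F, wet=F, up=T, snow=T, wind=T.)
Total: 5 + 0 = 5.

5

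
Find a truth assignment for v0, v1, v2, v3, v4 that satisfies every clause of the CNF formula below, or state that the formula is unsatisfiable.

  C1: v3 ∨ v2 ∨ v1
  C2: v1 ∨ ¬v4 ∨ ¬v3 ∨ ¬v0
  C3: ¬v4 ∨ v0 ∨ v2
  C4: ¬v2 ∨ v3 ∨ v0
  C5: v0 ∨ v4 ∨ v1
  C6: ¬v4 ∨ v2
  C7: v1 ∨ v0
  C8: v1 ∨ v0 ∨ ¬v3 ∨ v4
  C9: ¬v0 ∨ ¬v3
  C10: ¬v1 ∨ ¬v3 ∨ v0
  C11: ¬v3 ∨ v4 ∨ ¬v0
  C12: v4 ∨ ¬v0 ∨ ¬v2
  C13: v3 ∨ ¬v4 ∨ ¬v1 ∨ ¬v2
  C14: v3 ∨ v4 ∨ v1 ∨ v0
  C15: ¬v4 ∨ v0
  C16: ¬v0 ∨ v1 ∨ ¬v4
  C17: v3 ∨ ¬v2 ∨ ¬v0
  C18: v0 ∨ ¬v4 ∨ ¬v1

Try v4 = False.
Try v0 = False.
The clause (v1) is unit, so v1 = True.
The clause (¬v3) is unit, so v3 = False.
The clause (¬v2) is unit, so v2 = False.
This assignment satisfies each clause.

v0: False, v1: True, v2: False, v3: False, v4: False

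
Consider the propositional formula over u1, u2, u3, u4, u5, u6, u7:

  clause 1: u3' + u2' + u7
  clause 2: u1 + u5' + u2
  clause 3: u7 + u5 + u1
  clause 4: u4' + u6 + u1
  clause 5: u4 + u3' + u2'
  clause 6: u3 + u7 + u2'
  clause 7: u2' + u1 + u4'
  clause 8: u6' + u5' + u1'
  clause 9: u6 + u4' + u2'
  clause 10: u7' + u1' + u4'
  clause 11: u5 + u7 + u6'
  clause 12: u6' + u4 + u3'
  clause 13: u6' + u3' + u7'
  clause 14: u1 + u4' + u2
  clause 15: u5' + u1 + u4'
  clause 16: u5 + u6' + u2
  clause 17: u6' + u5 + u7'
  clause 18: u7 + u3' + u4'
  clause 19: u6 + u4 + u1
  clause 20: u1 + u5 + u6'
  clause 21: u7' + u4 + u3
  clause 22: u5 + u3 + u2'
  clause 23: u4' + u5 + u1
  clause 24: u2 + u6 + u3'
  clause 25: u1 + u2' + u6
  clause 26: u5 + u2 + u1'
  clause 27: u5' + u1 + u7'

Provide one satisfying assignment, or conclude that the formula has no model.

u1 ↦ 1, u2 ↦ 0, u3 ↦ 0, u4 ↦ 1, u5 ↦ 1, u6 ↦ 0, u7 ↦ 0

Suppose u3 = 0.
Suppose u7 = 0.
From the singleton clause (u2'), u2 = 0.
Suppose u1 = 1.
From the singleton clause (u5), u5 = 1.
From the singleton clause (u6'), u6 = 0.
Every clause is now satisfied; u4 is unconstrained.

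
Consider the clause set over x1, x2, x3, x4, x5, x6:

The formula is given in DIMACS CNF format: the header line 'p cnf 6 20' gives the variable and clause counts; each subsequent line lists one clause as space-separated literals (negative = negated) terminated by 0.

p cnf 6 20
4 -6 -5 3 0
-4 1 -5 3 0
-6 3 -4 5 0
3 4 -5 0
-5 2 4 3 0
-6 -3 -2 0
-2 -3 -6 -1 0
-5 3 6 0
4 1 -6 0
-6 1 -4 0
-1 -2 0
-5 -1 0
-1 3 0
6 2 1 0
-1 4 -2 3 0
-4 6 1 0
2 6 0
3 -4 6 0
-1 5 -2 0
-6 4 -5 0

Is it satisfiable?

Yes, satisfiable

Branch on x1: set x1 = False.
Branch on x4: set x4 = False.
From the singleton clause (¬x6), x6 = False.
From the singleton clause (x2), x2 = True.
Branch on x3: set x3 = True.
No clause remains; x5 is free.
A satisfying assignment: x1 ↦ False,  x2 ↦ True,  x3 ↦ True,  x4 ↦ False,  x5 ↦ True,  x6 ↦ False.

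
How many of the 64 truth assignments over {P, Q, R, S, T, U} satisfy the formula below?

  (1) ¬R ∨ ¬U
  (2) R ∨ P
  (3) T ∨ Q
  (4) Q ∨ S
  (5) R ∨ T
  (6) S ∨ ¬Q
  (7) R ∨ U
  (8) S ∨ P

There are 2^6 = 64 truth assignments over (P, Q, R, S, T, U).
Split on R. With R = True, the clauses containing R are satisfied and ¬R drops from the rest; 6 of the 2^5 = 32 assignments to the other variables satisfy what remains.
With R = False, by the same count on the reduced clause set, 2 assignments work.
(One model: P=F, Q=F, R=T, S=T, T=T, U=F.)
Total: 6 + 2 = 8.

8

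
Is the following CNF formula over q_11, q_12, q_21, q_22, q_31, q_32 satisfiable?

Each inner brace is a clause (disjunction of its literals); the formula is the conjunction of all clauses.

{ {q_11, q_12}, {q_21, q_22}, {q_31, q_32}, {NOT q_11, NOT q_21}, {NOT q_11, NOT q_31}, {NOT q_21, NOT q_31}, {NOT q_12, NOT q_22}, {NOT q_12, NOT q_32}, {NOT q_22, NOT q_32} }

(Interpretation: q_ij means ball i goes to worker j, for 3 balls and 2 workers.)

Branch on q_11: set q_11 = true.
(NOT q_21) alone gives q_21 = false.
(q_22) alone gives q_22 = true.
(NOT q_31) alone gives q_31 = false.
(q_32) alone gives q_32 = true.
That conflicts with the unit clause (NOT q_32).
Undo q_11 and try q_11 = false.
(q_12) alone gives q_12 = true.
(NOT q_22) alone gives q_22 = false.
(q_21) alone gives q_21 = true.
(NOT q_31) alone gives q_31 = false.
(q_32) alone gives q_32 = true.
That conflicts with the unit clause (NOT q_32).
Either choice for q_11 ends in contradiction.
No assignment satisfies every clause.

Unsatisfiable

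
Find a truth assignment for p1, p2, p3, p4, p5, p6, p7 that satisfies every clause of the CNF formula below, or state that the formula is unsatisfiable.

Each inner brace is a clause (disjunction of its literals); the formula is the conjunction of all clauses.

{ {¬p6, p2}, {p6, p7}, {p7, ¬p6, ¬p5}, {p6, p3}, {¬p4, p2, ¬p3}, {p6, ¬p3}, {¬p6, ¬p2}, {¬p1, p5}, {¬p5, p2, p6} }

UNSATISFIABLE

Case p6 = False:
(p7) alone gives p7 = True.
(p3) alone gives p3 = True.
That conflicts with the unit clause (¬p3).
That branch fails; take p6 = True instead.
(p2) alone gives p2 = True.
That conflicts with the unit clause (¬p2).
Either choice for p6 ends in contradiction.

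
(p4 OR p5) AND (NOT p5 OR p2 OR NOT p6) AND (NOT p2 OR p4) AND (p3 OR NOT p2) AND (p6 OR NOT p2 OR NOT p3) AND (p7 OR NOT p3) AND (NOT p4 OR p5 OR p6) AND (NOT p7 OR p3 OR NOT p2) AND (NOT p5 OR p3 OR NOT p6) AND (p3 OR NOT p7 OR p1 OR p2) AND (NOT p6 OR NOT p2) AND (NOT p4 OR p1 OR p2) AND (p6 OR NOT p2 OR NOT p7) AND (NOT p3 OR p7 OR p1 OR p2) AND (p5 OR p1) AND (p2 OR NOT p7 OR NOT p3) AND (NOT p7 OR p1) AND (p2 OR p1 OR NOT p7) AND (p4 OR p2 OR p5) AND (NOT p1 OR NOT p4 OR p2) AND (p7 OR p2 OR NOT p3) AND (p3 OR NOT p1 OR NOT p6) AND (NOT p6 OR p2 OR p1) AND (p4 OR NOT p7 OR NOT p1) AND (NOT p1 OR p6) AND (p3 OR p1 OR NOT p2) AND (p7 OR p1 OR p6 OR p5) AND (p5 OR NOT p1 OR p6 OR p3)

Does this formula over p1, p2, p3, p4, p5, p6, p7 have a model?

Yes

Case p4 = false:
The clause (p5) is unit, so p5 = true.
The clause (NOT p2) is unit, so p2 = false.
The clause (NOT p6) is unit, so p6 = false.
The clause (NOT p1) is unit, so p1 = false.
The clause (NOT p7) is unit, so p7 = false.
The clause (NOT p3) is unit, so p3 = false.
This assignment satisfies each clause.
A satisfying assignment: p1 ↦ false,  p2 ↦ false,  p3 ↦ false,  p4 ↦ false,  p5 ↦ true,  p6 ↦ false,  p7 ↦ false.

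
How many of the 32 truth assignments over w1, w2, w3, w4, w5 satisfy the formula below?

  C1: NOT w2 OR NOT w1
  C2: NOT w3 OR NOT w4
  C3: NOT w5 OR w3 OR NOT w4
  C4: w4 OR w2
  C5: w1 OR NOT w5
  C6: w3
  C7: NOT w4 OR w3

1

There are 2^5 = 32 truth assignments over (w1, w2, w3, w4, w5).
Split on w2. With w2 = true, the clauses containing w2 are satisfied and NOT w2 drops from the rest; 1 of the 2^4 = 16 assignments to the other variables satisfy what remains.
With w2 = false, by the same count on the reduced clause set, 0 assignments work.
(One model: w1=F, w2=T, w3=T, w4=F, w5=F.)
Total: 1 + 0 = 1.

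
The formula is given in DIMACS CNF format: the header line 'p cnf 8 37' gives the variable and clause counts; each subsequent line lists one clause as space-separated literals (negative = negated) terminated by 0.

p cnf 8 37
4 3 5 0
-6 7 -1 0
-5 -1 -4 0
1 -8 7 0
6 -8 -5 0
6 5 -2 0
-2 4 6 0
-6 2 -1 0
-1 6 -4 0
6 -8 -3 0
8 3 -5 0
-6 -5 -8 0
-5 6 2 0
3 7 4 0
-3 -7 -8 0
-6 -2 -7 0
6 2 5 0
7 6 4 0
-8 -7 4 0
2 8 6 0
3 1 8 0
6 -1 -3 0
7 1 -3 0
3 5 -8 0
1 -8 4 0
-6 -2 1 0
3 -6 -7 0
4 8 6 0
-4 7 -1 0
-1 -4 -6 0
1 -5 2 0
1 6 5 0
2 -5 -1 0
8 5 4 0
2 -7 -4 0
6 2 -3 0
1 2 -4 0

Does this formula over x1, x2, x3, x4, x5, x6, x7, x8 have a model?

Yes

Suppose x4 = True.
Suppose x5 = True.
(¬x1) alone gives x1 = False.
(x2) alone gives x2 = True.
(¬x6) alone gives x6 = False.
(¬x8) alone gives x8 = False.
(x3) alone gives x3 = True.
(x7) alone gives x7 = True.
This assignment satisfies each clause.
A satisfying assignment: x1=False, x2=True, x3=True, x4=True, x5=True, x6=False, x7=True, x8=False.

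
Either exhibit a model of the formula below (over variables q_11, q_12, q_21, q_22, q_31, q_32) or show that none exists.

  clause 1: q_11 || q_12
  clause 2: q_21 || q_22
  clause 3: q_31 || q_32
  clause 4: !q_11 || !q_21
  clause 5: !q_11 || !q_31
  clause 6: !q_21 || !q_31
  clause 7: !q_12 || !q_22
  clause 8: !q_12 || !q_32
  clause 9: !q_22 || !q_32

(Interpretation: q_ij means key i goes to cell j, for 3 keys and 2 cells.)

Case q_11 = true:
Unit clause (!q_21) forces q_21 = false.
Unit clause (q_22) forces q_22 = true.
Unit clause (!q_31) forces q_31 = false.
Unit clause (q_32) forces q_32 = true.
Now (!q_32) is unsatisfied and unit — conflict.
Undo q_11 and try q_11 = false.
Unit clause (q_12) forces q_12 = true.
Unit clause (!q_22) forces q_22 = false.
Unit clause (q_21) forces q_21 = true.
Unit clause (!q_31) forces q_31 = false.
Unit clause (q_32) forces q_32 = true.
Now (!q_32) is unsatisfied and unit — conflict.
Either choice for q_11 ends in contradiction.

UNSATISFIABLE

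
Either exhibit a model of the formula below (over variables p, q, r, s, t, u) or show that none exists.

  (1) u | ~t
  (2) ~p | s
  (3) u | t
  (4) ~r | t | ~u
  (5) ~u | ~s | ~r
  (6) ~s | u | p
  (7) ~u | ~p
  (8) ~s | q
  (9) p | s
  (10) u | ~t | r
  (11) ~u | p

Try u = 1.
(~p) alone gives p = 0.
But (p) is also a unit clause — contradiction.
Undo u and try u = 0.
(~t) alone gives t = 0.
But (t) is also a unit clause — contradiction.
Both values of u lead to a conflict.

UNSATISFIABLE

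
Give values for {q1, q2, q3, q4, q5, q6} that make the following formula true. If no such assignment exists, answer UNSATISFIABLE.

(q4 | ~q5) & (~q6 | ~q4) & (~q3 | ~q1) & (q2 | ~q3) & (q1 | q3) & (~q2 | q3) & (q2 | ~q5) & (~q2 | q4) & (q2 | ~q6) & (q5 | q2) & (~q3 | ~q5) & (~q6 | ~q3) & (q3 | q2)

q1=0; q2=1; q3=1; q4=1; q5=0; q6=0

Branch on q4: set q4 = 1.
From the singleton clause (~q6), q6 = 0.
Branch on q3: set q3 = 1.
From the singleton clause (~q1), q1 = 0.
From the singleton clause (q2), q2 = 1.
From the singleton clause (~q5), q5 = 0.
Every clause now holds.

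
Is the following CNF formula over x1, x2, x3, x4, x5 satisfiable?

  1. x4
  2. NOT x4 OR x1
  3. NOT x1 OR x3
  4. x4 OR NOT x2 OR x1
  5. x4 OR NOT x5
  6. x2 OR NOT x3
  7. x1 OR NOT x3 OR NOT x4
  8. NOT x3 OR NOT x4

No

Unit clause (x4) forces x4 = true.
Unit clause (x1) forces x1 = true.
Unit clause (x3) forces x3 = true.
But (NOT x3) is also a unit clause — contradiction.
No assignment satisfies every clause.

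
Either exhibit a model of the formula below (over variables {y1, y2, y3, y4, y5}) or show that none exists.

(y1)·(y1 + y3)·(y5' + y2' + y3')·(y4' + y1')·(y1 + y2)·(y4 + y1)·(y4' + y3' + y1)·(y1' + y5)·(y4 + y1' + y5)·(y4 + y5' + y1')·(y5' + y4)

UNSATISFIABLE

Unit clause (y1) forces y1 = 1.
Unit clause (y4') forces y4 = 0.
Unit clause (y5) forces y5 = 1.
But (y5') is also a unit clause — contradiction.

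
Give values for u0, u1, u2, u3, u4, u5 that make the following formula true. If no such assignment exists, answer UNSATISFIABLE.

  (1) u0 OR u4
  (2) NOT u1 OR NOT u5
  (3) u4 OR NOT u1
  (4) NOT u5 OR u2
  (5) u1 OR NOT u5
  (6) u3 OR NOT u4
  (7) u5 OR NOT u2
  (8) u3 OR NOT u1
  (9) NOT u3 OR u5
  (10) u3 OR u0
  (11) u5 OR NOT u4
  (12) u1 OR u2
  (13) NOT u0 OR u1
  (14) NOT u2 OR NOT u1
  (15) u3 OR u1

UNSATISFIABLE

Try u0 = true.
From the singleton clause (u1), u1 = true.
From the singleton clause (NOT u5), u5 = false.
From the singleton clause (u4), u4 = true.
That conflicts with the unit clause (NOT u4).
Undo u0 and try u0 = false.
From the singleton clause (u4), u4 = true.
From the singleton clause (u3), u3 = true.
From the singleton clause (u5), u5 = true.
From the singleton clause (NOT u1), u1 = false.
That conflicts with the unit clause (u1).
Neither u0 = true nor u0 = false works.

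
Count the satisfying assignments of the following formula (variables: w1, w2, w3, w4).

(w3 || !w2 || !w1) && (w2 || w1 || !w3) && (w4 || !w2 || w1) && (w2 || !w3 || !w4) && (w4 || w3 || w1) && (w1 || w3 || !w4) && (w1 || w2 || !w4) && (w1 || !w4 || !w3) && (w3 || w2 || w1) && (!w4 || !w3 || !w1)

4

There are 2^4 = 16 truth assignments over (w1, w2, w3, w4).
Split on w2. With w2 = true, the clauses containing w2 are satisfied and !w2 drops from the rest; 1 of the 2^3 = 8 assignments to the other variables satisfy what remains.
With w2 = false, by the same count on the reduced clause set, 3 assignments work.
(One model: w1=T, w2=F, w3=F, w4=F.)
Total: 1 + 3 = 4.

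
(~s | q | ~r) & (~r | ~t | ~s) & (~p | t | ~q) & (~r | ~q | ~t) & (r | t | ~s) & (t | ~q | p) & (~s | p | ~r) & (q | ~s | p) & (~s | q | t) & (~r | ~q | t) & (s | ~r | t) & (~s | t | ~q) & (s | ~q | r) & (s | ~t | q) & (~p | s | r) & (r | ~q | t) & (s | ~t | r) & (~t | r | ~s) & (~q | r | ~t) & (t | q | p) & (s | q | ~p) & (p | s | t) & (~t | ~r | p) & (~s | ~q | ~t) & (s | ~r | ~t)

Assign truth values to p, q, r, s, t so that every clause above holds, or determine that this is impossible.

Suppose s = 0.
Suppose r = 0.
The clause (~q) is unit, so q = 0.
The clause (~t) is unit, so t = 0.
The clause (~p) is unit, so p = 0.
But (p) is also a unit clause — contradiction.
So r must be the other value — set r = 1.
The clause (t) is unit, so t = 1.
But (~t) is also a unit clause — contradiction.
Either choice for r ends in contradiction.
So s must be the other value — set s = 1.
Suppose q = 1.
The clause (t) is unit, so t = 1.
But (~t) is also a unit clause — contradiction.
So q must be the other value — set q = 0.
The clause (~r) is unit, so r = 0.
The clause (t) is unit, so t = 1.
But (~t) is also a unit clause — contradiction.
Either choice for q ends in contradiction.
Either choice for s ends in contradiction.

UNSATISFIABLE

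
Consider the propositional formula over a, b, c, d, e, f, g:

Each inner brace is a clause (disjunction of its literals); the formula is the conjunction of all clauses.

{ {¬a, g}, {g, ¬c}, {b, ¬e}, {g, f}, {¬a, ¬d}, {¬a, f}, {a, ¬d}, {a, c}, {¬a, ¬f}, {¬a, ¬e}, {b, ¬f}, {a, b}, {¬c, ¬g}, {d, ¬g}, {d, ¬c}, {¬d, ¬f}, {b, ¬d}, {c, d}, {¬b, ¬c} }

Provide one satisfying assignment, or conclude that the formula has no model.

Try a = False.
Unit clause (¬d) forces d = False.
Unit clause (c) forces c = True.
That conflicts with the unit clause (¬c).
So a must be the other value — set a = True.
Unit clause (g) forces g = True.
Unit clause (¬d) forces d = False.
That conflicts with the unit clause (d).
Either choice for a ends in contradiction.

UNSATISFIABLE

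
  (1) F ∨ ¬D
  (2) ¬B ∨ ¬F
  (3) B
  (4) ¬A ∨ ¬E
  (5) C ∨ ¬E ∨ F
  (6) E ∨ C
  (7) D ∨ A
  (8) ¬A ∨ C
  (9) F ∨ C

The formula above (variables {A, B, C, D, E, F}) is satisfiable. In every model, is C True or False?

True

Suppose C = False.
The clause (B) is unit, so B = True.
The clause (¬F) is unit, so F = False.
Now (F) is unsatisfied and unit — conflict.
So every satisfying assignment has C = True.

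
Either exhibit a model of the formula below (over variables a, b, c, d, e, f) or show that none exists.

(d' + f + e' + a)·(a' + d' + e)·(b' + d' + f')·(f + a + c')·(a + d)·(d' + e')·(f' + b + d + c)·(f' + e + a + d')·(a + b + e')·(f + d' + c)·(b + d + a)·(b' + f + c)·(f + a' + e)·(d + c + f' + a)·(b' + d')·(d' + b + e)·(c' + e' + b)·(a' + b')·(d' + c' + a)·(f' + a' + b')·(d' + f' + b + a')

a: 1; b: 0; c: 1; d: 0; e: 0; f: 1

Try a = 1.
The clause (b') is unit, so b = 0.
Try d = 0.
Try f = 1.
The clause (c) is unit, so c = 1.
The clause (e') is unit, so e = 0.
This assignment satisfies each clause.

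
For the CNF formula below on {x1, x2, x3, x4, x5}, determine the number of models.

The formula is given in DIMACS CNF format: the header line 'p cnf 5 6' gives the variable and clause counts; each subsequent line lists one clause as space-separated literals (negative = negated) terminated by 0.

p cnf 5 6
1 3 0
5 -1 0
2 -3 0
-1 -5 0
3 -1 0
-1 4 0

There are 2^5 = 32 truth assignments over (x1, x2, x3, x4, x5).
Split on x3. With x3 = True, the clauses containing x3 are satisfied and ¬x3 drops from the rest; 4 of the 2^4 = 16 assignments to the other variables satisfy what remains.
With x3 = False, by the same count on the reduced clause set, 0 assignments work.
(One model: x1=F, x2=T, x3=T, x4=F, x5=F.)
Total: 4 + 0 = 4.

4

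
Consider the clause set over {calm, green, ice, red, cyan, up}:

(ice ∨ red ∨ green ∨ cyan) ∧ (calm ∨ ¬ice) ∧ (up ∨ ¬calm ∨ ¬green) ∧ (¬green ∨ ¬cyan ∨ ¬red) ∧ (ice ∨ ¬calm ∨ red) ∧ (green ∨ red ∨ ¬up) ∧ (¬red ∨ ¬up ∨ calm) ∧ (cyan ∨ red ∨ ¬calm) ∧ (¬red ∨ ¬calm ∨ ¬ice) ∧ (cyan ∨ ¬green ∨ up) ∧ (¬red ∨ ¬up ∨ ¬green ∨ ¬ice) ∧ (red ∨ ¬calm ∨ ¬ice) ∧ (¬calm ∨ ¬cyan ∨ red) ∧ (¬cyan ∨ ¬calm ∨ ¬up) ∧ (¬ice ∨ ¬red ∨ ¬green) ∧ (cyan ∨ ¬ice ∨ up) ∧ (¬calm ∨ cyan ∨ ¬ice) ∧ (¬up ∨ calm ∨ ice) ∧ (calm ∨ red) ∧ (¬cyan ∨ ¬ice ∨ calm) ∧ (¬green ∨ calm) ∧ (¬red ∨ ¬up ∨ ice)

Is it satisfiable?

Yes

Branch on calm: set calm = True.
Branch on up: set up = False.
The clause (¬green) is unit, so green = False.
Branch on ice: set ice = False.
The clause (red) is unit, so red = True.
No clause remains; cyan is free.
A satisfying assignment: calm: True, green: False, ice: False, red: True, cyan: False, up: False.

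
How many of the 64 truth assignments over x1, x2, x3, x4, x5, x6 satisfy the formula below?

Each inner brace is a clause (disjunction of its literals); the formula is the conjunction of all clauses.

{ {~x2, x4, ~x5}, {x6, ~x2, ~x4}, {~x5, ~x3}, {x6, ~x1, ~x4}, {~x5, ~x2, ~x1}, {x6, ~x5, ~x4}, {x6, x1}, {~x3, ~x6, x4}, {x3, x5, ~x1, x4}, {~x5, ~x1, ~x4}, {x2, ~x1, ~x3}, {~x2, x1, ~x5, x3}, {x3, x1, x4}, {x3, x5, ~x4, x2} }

9

There are 2^6 = 64 truth assignments over (x1, x2, x3, x4, x5, x6).
Split on x1. With x1 = 1, the clauses containing x1 are satisfied and ~x1 drops from the rest; 5 of the 2^5 = 32 assignments to the other variables satisfy what remains.
With x1 = 0, by the same count on the reduced clause set, 4 assignments work.
(One model: x1=F, x2=F, x3=F, x4=T, x5=T, x6=T.)
Total: 5 + 4 = 9.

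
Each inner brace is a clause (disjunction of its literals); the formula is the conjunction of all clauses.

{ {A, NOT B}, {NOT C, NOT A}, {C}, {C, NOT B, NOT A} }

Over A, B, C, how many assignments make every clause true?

1

There are 2^3 = 8 truth assignments over (A, B, C).
Split on C. With C = true, the clauses containing C are satisfied and NOT C drops from the rest; 1 of the 2^2 = 4 assignments to the other variables satisfy what remains.
With C = false, by the same count on the reduced clause set, 0 assignments work.
Total: 1 + 0 = 1.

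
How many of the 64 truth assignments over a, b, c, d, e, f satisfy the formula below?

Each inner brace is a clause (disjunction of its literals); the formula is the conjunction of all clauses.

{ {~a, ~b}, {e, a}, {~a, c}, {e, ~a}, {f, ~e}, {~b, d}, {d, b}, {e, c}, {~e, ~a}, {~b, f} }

4

There are 2^6 = 64 truth assignments over (a, b, c, d, e, f).
Split on c. With c = 1, the clauses containing c are satisfied and ~c drops from the rest; 2 of the 2^5 = 32 assignments to the other variables satisfy what remains.
With c = 0, by the same count on the reduced clause set, 2 assignments work.
Total: 2 + 2 = 4.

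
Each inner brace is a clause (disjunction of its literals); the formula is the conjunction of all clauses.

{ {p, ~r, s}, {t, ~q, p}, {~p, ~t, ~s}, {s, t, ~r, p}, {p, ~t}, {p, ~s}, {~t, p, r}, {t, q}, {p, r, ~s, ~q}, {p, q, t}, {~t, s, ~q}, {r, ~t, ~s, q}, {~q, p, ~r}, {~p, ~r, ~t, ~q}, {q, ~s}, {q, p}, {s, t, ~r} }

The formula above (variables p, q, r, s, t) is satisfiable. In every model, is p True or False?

True

Suppose p = 0.
The clause (~t) is unit, so t = 0.
The clause (~q) is unit, so q = 0.
That conflicts with the unit clause (q).
So every satisfying assignment has p = True.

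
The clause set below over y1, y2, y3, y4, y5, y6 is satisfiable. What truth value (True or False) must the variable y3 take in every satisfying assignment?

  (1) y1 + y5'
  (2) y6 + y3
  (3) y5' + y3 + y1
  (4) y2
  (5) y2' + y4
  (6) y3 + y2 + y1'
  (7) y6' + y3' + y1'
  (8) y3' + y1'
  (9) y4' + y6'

Suppose y3 = 0.
The clause (y6) is unit, so y6 = 1.
The clause (y2) is unit, so y2 = 1.
The clause (y4) is unit, so y4 = 1.
That conflicts with the unit clause (y4').
So every satisfying assignment has y3 = True.

True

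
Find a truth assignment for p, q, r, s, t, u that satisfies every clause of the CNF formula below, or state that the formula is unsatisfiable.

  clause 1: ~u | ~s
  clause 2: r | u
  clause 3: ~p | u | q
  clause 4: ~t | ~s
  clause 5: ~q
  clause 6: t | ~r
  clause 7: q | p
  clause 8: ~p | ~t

From the singleton clause (~q), q = 0.
From the singleton clause (p), p = 1.
From the singleton clause (u), u = 1.
From the singleton clause (~s), s = 0.
From the singleton clause (~t), t = 0.
From the singleton clause (~r), r = 0.
Every clause now holds.

p=1,  q=0,  r=0,  s=0,  t=0,  u=1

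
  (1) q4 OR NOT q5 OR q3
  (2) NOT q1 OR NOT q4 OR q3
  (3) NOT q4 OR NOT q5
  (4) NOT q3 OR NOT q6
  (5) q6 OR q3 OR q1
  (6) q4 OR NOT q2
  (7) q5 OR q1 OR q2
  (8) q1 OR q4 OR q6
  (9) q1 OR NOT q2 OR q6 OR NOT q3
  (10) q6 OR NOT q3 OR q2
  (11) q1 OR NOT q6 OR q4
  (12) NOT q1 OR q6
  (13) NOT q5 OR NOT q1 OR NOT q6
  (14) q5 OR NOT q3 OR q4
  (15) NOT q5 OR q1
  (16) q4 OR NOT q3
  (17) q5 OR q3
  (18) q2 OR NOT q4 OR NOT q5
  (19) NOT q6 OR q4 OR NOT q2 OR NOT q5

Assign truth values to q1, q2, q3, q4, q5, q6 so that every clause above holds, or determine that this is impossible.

UNSATISFIABLE

Branch on q4: set q4 = false.
The clause (NOT q2) is unit, so q2 = false.
The clause (NOT q3) is unit, so q3 = false.
The clause (NOT q5) is unit, so q5 = false.
But (q5) is also a unit clause — contradiction.
Undo q4 and try q4 = true.
The clause (NOT q5) is unit, so q5 = false.
The clause (q3) is unit, so q3 = true.
The clause (NOT q6) is unit, so q6 = false.
The clause (q2) is unit, so q2 = true.
The clause (q1) is unit, so q1 = true.
But (NOT q1) is also a unit clause — contradiction.
Either choice for q4 ends in contradiction.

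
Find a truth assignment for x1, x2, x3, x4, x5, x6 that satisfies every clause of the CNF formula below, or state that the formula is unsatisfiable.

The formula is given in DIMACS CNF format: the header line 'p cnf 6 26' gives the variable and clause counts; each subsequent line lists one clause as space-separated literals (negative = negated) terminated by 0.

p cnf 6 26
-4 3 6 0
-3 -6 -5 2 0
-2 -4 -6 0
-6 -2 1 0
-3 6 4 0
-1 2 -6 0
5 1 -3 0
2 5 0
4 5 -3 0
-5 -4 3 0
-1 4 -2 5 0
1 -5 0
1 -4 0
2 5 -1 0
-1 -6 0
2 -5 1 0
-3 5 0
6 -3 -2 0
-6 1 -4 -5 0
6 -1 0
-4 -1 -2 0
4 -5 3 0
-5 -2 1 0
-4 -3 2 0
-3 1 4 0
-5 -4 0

x1: False, x2: True, x3: False, x4: False, x5: False, x6: False

Case x2 = True:
Case x4 = False:
Case x6 = False:
The clause (¬x3) is unit, so x3 = False.
The clause (¬x1) is unit, so x1 = False.
The clause (¬x5) is unit, so x5 = False.
Every clause now holds.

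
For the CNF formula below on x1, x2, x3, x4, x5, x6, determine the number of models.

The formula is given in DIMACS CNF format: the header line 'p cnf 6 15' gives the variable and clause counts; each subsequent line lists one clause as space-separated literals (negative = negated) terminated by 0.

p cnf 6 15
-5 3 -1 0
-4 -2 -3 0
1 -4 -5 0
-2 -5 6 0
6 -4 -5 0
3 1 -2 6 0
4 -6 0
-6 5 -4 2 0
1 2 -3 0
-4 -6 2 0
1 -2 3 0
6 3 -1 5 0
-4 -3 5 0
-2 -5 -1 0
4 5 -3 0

There are 2^6 = 64 truth assignments over (x1, x2, x3, x4, x5, x6).
Split on x2. With x2 = True, the clauses containing x2 are satisfied and ¬x2 drops from the rest; 1 of the 2^5 = 32 assignments to the other variables satisfy what remains.
With x2 = False, by the same count on the reduced clause set, 4 assignments work.
(One model: x1=F, x2=F, x3=F, x4=F, x5=F, x6=F.)
Total: 1 + 4 = 5.

5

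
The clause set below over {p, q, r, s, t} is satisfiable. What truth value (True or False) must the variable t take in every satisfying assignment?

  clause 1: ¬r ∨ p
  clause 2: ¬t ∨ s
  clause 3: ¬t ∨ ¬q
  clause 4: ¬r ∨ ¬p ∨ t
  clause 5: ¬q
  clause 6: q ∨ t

True

Suppose t = False.
(¬q) alone gives q = False.
But (q) is also a unit clause — contradiction.
So every satisfying assignment has t = True.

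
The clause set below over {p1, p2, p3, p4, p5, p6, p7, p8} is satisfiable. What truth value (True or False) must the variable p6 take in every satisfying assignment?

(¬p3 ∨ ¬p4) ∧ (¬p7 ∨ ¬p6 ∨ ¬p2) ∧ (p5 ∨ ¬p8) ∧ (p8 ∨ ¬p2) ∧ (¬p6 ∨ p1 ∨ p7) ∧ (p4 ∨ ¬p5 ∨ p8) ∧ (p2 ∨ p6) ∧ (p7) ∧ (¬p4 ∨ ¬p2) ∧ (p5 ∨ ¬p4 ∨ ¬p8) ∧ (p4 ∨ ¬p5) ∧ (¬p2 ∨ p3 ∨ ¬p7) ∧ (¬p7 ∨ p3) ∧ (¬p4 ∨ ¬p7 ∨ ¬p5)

True

Suppose p6 = False.
The clause (p2) is unit, so p2 = True.
The clause (p8) is unit, so p8 = True.
The clause (p5) is unit, so p5 = True.
The clause (p7) is unit, so p7 = True.
The clause (¬p4) is unit, so p4 = False.
But (p4) is also a unit clause — contradiction.
So every satisfying assignment has p6 = True.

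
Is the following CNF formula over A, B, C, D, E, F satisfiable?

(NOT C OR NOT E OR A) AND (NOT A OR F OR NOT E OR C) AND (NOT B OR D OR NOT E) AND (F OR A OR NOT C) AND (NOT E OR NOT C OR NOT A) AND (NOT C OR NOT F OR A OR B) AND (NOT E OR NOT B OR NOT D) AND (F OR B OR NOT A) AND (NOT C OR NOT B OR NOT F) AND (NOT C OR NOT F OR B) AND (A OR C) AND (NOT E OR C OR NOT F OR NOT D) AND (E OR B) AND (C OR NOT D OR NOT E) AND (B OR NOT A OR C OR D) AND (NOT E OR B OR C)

Suppose A = true.
Suppose E = false.
From the singleton clause (B), B = true.
Suppose C = false.
All clauses hold; D, F can take either value.
A satisfying assignment: A ↦ true, B ↦ true, C ↦ false, D ↦ false, E ↦ false, F ↦ false.

Yes, satisfiable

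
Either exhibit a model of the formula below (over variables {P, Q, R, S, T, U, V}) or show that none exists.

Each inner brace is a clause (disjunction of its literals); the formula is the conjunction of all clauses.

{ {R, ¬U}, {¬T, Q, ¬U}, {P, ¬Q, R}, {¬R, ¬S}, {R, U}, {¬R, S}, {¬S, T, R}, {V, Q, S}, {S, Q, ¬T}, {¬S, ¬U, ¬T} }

UNSATISFIABLE

Case R = True:
From the singleton clause (¬S), S = False.
But (S) is also a unit clause — contradiction.
So R must be the other value — set R = False.
From the singleton clause (¬U), U = False.
But (U) is also a unit clause — contradiction.
Neither R = True nor R = False works.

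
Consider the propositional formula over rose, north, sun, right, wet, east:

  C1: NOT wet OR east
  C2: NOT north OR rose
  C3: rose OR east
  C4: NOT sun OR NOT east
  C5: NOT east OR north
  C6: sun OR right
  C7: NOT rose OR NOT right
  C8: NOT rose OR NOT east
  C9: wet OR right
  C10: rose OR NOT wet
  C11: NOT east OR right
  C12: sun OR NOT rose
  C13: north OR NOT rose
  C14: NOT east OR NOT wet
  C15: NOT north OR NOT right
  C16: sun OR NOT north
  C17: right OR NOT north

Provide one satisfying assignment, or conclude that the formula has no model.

UNSATISFIABLE

Branch on wet: set wet = false.
Unit clause (right) forces right = true.
Unit clause (NOT rose) forces rose = false.
Unit clause (NOT north) forces north = false.
Unit clause (east) forces east = true.
Now (NOT east) is unsatisfied and unit — conflict.
So wet must be the other value — set wet = true.
Unit clause (east) forces east = true.
Now (NOT east) is unsatisfied and unit — conflict.
Either choice for wet ends in contradiction.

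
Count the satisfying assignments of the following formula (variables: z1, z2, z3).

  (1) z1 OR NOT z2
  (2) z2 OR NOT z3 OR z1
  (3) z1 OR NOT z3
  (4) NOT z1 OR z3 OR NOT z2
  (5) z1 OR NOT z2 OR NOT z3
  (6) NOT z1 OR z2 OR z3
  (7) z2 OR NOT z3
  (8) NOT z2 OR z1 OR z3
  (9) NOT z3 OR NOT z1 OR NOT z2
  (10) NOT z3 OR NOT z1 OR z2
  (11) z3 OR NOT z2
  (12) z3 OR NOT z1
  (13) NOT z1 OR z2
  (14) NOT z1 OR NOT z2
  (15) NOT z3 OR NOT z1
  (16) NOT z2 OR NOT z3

There are 2^3 = 8 truth assignments over (z1, z2, z3).
Check each against the 16 clauses (columns in the order z1, z2, z3):
  F F F  ✓ satisfies all
  F F T  ✗ fails (z2 OR NOT z3 OR z1)
  F T F  ✗ fails (z1 OR NOT z2)
  F T T  ✗ fails (z1 OR NOT z2)
  T F F  ✗ fails (NOT z1 OR z2 OR z3)
  T F T  ✗ fails (z2 OR NOT z3)
  T T F  ✗ fails (NOT z1 OR z3 OR NOT z2)
  T T T  ✗ fails (NOT z3 OR NOT z1 OR NOT z2)
1 of the 8 rows is a model.

1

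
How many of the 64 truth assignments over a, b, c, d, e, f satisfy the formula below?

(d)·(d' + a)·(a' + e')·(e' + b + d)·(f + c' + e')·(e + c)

There are 2^6 = 64 truth assignments over (a, b, c, d, e, f).
Split on a. With a = 1, the clauses containing a are satisfied and a' drops from the rest; 4 of the 2^5 = 32 assignments to the other variables satisfy what remains.
With a = 0, by the same count on the reduced clause set, 0 assignments work.
(One model: a=T, b=F, c=T, d=T, e=F, f=F.)
Total: 4 + 0 = 4.

4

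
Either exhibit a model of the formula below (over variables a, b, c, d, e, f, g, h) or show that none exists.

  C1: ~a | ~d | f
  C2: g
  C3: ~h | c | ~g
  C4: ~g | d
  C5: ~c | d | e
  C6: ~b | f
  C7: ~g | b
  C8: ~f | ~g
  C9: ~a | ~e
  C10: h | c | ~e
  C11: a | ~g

Unit clause (g) forces g = 1.
Unit clause (d) forces d = 1.
Unit clause (b) forces b = 1.
Unit clause (f) forces f = 1.
That conflicts with the unit clause (~f).

UNSATISFIABLE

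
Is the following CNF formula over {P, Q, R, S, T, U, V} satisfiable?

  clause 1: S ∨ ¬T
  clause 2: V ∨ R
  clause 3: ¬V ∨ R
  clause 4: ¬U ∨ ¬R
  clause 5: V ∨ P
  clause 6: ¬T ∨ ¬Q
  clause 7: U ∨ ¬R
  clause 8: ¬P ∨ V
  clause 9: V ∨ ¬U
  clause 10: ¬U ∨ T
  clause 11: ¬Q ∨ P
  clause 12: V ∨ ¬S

No

Branch on S: set S = True.
Unit clause (V) forces V = True.
Unit clause (R) forces R = True.
Unit clause (¬U) forces U = False.
But (U) is also a unit clause — contradiction.
So S must be the other value — set S = False.
Unit clause (¬T) forces T = False.
Unit clause (¬U) forces U = False.
Unit clause (¬R) forces R = False.
Unit clause (V) forces V = True.
But (¬V) is also a unit clause — contradiction.
Either choice for S ends in contradiction.
No assignment satisfies every clause.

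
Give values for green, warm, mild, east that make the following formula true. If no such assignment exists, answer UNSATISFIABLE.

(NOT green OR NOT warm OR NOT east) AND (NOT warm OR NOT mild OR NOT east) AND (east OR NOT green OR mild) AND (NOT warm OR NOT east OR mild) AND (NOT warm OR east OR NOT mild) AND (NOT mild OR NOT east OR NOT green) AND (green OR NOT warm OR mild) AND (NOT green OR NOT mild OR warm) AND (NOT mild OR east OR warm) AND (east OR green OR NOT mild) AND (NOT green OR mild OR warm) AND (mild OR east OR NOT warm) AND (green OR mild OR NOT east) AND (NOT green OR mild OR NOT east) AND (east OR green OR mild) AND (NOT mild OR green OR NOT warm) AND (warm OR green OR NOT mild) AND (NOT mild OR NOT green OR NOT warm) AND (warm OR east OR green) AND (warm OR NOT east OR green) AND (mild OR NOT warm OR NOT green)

UNSATISFIABLE

Try green = false.
Try warm = false.
The clause (NOT mild) is unit, so mild = false.
The clause (NOT east) is unit, so east = false.
Now (east) is unsatisfied and unit — conflict.
That branch fails; take warm = true instead.
The clause (mild) is unit, so mild = true.
Now (NOT mild) is unsatisfied and unit — conflict.
Either choice for warm ends in contradiction.
That branch fails; take green = true instead.
Try warm = false.
The clause (NOT mild) is unit, so mild = false.
Now (mild) is unsatisfied and unit — conflict.
That branch fails; take warm = true instead.
The clause (NOT east) is unit, so east = false.
The clause (mild) is unit, so mild = true.
Now (NOT mild) is unsatisfied and unit — conflict.
Either choice for warm ends in contradiction.
Either choice for green ends in contradiction.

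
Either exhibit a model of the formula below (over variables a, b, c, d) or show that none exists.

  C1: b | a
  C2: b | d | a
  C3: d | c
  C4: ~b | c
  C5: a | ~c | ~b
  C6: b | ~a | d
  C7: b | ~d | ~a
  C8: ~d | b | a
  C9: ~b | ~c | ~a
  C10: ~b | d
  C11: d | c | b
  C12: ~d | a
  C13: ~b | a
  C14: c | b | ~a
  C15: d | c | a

Try b = 1.
Unit clause (c) forces c = 1.
Unit clause (a) forces a = 1.
But (~a) is also a unit clause — contradiction.
Undo b and try b = 0.
Unit clause (a) forces a = 1.
Unit clause (d) forces d = 1.
But (~d) is also a unit clause — contradiction.
Neither b = 1 nor b = 0 works.

UNSATISFIABLE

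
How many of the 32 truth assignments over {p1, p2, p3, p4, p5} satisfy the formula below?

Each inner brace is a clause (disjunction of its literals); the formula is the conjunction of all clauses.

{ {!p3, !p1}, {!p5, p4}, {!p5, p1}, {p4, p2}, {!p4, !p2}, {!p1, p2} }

5

There are 2^5 = 32 truth assignments over (p1, p2, p3, p4, p5).
Split on p4. With p4 = true, the clauses containing p4 are satisfied and !p4 drops from the rest; 2 of the 2^4 = 16 assignments to the other variables satisfy what remains.
With p4 = false, by the same count on the reduced clause set, 3 assignments work.
(One model: p1=F, p2=F, p3=F, p4=T, p5=F.)
Total: 2 + 3 = 5.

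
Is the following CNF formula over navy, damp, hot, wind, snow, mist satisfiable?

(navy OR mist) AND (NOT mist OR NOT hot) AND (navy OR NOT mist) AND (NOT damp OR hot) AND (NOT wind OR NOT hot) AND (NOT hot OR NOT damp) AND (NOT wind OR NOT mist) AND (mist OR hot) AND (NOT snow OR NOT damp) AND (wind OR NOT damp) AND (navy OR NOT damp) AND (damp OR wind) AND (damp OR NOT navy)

Case navy = true:
The clause (damp) is unit, so damp = true.
The clause (hot) is unit, so hot = true.
Now (NOT hot) is unsatisfied and unit — conflict.
Undo navy and try navy = false.
The clause (mist) is unit, so mist = true.
Now (NOT mist) is unsatisfied and unit — conflict.
Both values of navy lead to a conflict.
No assignment satisfies every clause.

No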